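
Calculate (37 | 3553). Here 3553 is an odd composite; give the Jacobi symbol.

1

Reciprocity: 37 ≡ 1 and 3553 ≡ 1 (mod 4), so (37/3553) = +(3553/37).
Reduce top mod 37: now compute (1/37).
Reached (1/37) = 1. Collecting the sign flips along the way, the symbol is +1.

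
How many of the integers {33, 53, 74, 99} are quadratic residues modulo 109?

(33/109) = -1 → non-residue.
(53/109) = -1 → non-residue.
(74/109) = +1 → QR.
(99/109) = -1 → non-residue.
Total quadratic residues among the 4: 1.

1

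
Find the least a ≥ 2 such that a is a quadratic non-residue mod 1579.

(2/1579) = −1, so 2 is the smallest positive non-residue mod 1579.

2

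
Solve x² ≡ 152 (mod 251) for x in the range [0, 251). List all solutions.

34, 217

Since 251 ≡ 3 (mod 4), a square root of 152 is 152^((251+1)/4) = 152^63 mod 251.
Repeated squaring: 152^2≡12, 152^4≡144, 152^8≡154, 152^16≡122, 152^32≡75 (mod 251).
152^63 = 152^(32+16+8+4+2+1) ≡ 217 (mod 251).
Check: 217² = 47089 ≡ 152 (mod 251). The two roots are 34 and 217.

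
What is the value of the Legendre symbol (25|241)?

1

Euler's criterion: (25/241) ≡ 25^120 (mod 241).
25^2 ≡ 143 (mod 241)
25^4 ≡ 205 (mod 241)
25^8 ≡ 91 (mod 241)
25^16 ≡ 87 (mod 241)
25^32 ≡ 98 (mod 241)
25^64 ≡ 205 (mod 241)
25^120 = 25^(64+32+16+8) ≡ 1 (mod 241).
Result is 1, so (25/241) = 1.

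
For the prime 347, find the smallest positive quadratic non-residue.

2

(2/347) = −1, so 2 is the smallest positive non-residue mod 347.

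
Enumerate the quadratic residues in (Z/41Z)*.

1,2,4,5,8,9,10,16,18,20,21,23,25,31,32,33,36,37,39,40

Square k = 1,…,20 (k and 41−k give the same square):
1²=1, 2²=4, 3²=9, 4²=16, 5²=25, 6²=36, 7²≡8, 8²≡23, 9²≡40, 10²≡18, 11²≡39, 12²≡21, 13²≡5, 14²≡32, 15²≡20, 16²≡10, 17²≡2, 18²≡37, 19²≡33, 20²≡31 (mod 41).
So the quadratic residues mod 41 are {1, 2, 4, 5, 8, 9, 10, 16, 18, 20, 21, 23, 25, 31, 32, 33, 36, 37, 39, 40}.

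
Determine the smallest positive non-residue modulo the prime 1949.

(2/1949) = −1, so 2 is the smallest positive non-residue mod 1949.

2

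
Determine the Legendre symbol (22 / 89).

1

Pull out 2: since 89 ≡ 1 (mod 8), (2/89) = +1.
Reciprocity: 11 ≡ 3 and 89 ≡ 1 (mod 4), so (11/89) = +(89/11).
Reduce top mod 11: now compute (1/11).
Reached (1/11) = 1. Collecting the sign flips along the way, the symbol is +1.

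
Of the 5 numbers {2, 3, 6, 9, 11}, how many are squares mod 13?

(2/13) = -1 → non-residue.
(3/13) = +1 → QR.
(6/13) = -1 → non-residue.
(9/13) = +1 → QR.
(11/13) = -1 → non-residue.
Total quadratic residues among the 5: 2.

2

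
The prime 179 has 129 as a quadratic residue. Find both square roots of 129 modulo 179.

32, 147

Since 179 ≡ 3 (mod 4), a square root of 129 is 129^((179+1)/4) = 129^45 mod 179.
Repeated squaring: 129^2≡173, 129^4≡36, 129^8≡43, 129^16≡59, 129^32≡80 (mod 179).
129^45 = 129^(32+8+4+1) ≡ 147 (mod 179).
Check: 147² = 21609 ≡ 129 (mod 179). The two roots are 32 and 147.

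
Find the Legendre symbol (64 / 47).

First reduce: 64 ≡ 17 (mod 47).
Reciprocity: 17 ≡ 1 and 47 ≡ 3 (mod 4), so (17/47) = +(47/17).
Reduce top mod 17: now compute (13/17).
Reciprocity: 13 ≡ 1 and 17 ≡ 1 (mod 4), so (13/17) = +(17/13).
Reduce top mod 13: now compute (4/13).
Pull out 2^2: since 13 ≡ 5 (mod 8), (2/13) = -1, so (2/13)^2 = +1.
Reached (1/13) = 1. Collecting the sign flips along the way, the symbol is +1.

1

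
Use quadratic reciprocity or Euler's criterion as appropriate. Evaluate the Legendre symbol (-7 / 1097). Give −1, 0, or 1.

First reduce: -7 ≡ 1090 (mod 1097).
Pull out 2: since 1097 ≡ 1 (mod 8), (2/1097) = +1.
Reciprocity: 545 ≡ 1 and 1097 ≡ 1 (mod 4), so (545/1097) = +(1097/545).
Reduce top mod 545: now compute (7/545).
Reciprocity: 7 ≡ 3 and 545 ≡ 1 (mod 4), so (7/545) = +(545/7).
Reduce top mod 7: now compute (6/7).
Pull out 2: since 7 ≡ 7 (mod 8), (2/7) = +1.
Reciprocity: 3 ≡ 3 and 7 ≡ 3 (mod 4), so (3/7) = −(7/3).
Reduce top mod 3: now compute (1/3).
Reached (1/3) = 1. Collecting the sign flips along the way, the symbol is -1.

-1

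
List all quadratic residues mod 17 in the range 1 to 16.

Square k = 1,…,8 (k and 17−k give the same square):
1²=1, 2²=4, 3²=9, 4²=16, 5²≡8, 6²≡2, 7²≡15, 8²≡13 (mod 17).
So the quadratic residues mod 17 are {1, 2, 4, 8, 9, 13, 15, 16}.

1,2,4,8,9,13,15,16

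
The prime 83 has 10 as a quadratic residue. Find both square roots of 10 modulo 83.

Since 83 ≡ 3 (mod 4), a square root of 10 is 10^((83+1)/4) = 10^21 mod 83.
Repeated squaring: 10^2≡17, 10^4≡40, 10^8≡23, 10^16≡31 (mod 83).
10^21 = 10^(16+4+1) ≡ 33 (mod 83).
Check: 33² = 1089 ≡ 10 (mod 83). The two roots are 33 and 50.

33, 50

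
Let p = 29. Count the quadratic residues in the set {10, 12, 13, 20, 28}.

(10/29) = -1 → non-residue.
(12/29) = -1 → non-residue.
(13/29) = +1 → QR.
(20/29) = +1 → QR.
(28/29) = +1 → QR.
Total quadratic residues among the 5: 3.

3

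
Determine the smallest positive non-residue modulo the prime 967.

3

(2/967) = +1, so 2 is a residue.
(3/967) = −1, so 3 is the smallest positive non-residue mod 967.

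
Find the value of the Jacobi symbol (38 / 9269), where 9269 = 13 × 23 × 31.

-1

Pull out 2: since 9269 ≡ 5 (mod 8), (2/9269) = -1.
Reciprocity: 19 ≡ 3 and 9269 ≡ 1 (mod 4), so (19/9269) = +(9269/19).
Reduce top mod 19: now compute (16/19).
Pull out 2^4: since 19 ≡ 3 (mod 8), (2/19) = -1, so (2/19)^4 = +1.
Reached (1/19) = 1. Collecting the sign flips along the way, the symbol is -1.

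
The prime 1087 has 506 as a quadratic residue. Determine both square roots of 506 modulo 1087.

Since 1087 ≡ 3 (mod 4), a square root of 506 is 506^((1087+1)/4) = 506^272 mod 1087.
Repeated squaring: 506^2≡591, 506^4≡354, 506^8≡311, 506^16≡1065, 506^32≡484, 506^64≡551, 506^128≡328, 506^256≡1058 (mod 1087).
506^272 = 506^(256+16) ≡ 638 (mod 1087).
Check: 638² = 407044 ≡ 506 (mod 1087). The two roots are 449 and 638.

449, 638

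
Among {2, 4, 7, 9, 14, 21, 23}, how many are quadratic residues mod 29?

(2/29) = -1 → non-residue.
(4/29) = +1 → QR.
(7/29) = +1 → QR.
(9/29) = +1 → QR.
(14/29) = -1 → non-residue.
(21/29) = -1 → non-residue.
(23/29) = +1 → QR.
Total quadratic residues among the 7: 4.

4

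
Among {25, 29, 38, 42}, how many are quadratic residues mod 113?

1

(25/113) = +1 → QR.
(29/113) = -1 → non-residue.
(38/113) = -1 → non-residue.
(42/113) = -1 → non-residue.
Total quadratic residues among the 4: 1.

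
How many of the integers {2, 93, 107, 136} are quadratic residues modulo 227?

(2/227) = -1 → non-residue.
(93/227) = -1 → non-residue.
(107/227) = -1 → non-residue.
(136/227) = +1 → QR.
Total quadratic residues among the 4: 1.

1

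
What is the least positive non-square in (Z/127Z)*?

3

(2/127) = +1, so 2 is a residue.
(3/127) = −1, so 3 is the smallest positive non-residue mod 127.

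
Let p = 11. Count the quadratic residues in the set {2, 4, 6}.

1

(2/11) = -1 → non-residue.
(4/11) = +1 → QR.
(6/11) = -1 → non-residue.
Total quadratic residues among the 3: 1.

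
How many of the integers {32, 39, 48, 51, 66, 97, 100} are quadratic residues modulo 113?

4

(32/113) = +1 → QR.
(39/113) = -1 → non-residue.
(48/113) = -1 → non-residue.
(51/113) = +1 → QR.
(66/113) = -1 → non-residue.
(97/113) = +1 → QR.
(100/113) = +1 → QR.
Total quadratic residues among the 7: 4.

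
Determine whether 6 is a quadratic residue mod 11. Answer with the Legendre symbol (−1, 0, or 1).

-1

Euler's criterion: (6/11) ≡ 6^5 (mod 11).
6^2 ≡ 3 (mod 11)
6^4 ≡ 9 (mod 11)
6^5 = 6^(4+1) ≡ 10 (mod 11).
Result is 10 ≡ −1, so (6/11) = −1.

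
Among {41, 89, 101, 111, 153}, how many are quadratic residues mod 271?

(41/271) = +1 → QR.
(89/271) = +1 → QR.
(101/271) = -1 → non-residue.
(111/271) = -1 → non-residue.
(153/271) = +1 → QR.
Total quadratic residues among the 5: 3.

3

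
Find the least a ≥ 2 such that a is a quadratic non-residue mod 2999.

17

(2/2999) = +1, so 2 is a residue.
(3/2999) = +1, so 3 is a residue.
(4/2999) = +1, so 4 is a residue.
(5/2999) = +1, so 5 is a residue.
(6/2999) = +1, so 6 is a residue.
(7/2999) = +1, so 7 is a residue.
(8/2999) = +1, so 8 is a residue.
(9/2999) = +1, so 9 is a residue.
(10/2999) = +1, so 10 is a residue.
(11/2999) = +1, so 11 is a residue.
(12/2999) = +1, so 12 is a residue.
(13/2999) = +1, so 13 is a residue.
(14/2999) = +1, so 14 is a residue.
(15/2999) = +1, so 15 is a residue.
(16/2999) = +1, so 16 is a residue.
(17/2999) = −1, so 17 is the smallest positive non-residue mod 2999.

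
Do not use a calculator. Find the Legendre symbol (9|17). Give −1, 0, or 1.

Euler's criterion: (9/17) ≡ 9^8 (mod 17).
9^2 ≡ 13 (mod 17)
9^4 ≡ 16 (mod 17)
9^8 ≡ 1 (mod 17)
9^8 = 9^(8) ≡ 1 (mod 17).
Result is 1, so (9/17) = 1.

1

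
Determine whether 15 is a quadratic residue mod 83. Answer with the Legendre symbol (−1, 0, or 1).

Reciprocity: 15 ≡ 3 and 83 ≡ 3 (mod 4), so (15/83) = −(83/15).
Reduce top mod 15: now compute (8/15).
Pull out 2^3: since 15 ≡ 7 (mod 8), (2/15) = +1, so (2/15)^3 = +1.
Reached (1/15) = 1. Collecting the sign flips along the way, the symbol is -1.

-1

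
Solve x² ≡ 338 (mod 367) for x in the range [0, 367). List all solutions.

Since 367 ≡ 3 (mod 4), a square root of 338 is 338^((367+1)/4) = 338^92 mod 367.
Repeated squaring: 338^2≡107, 338^4≡72, 338^8≡46, 338^16≡281, 338^32≡56, 338^64≡200 (mod 367).
338^92 = 338^(64+16+8+4) ≡ 74 (mod 367).
Check: 74² = 5476 ≡ 338 (mod 367). The two roots are 74 and 293.

74, 293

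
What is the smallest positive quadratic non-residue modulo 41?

(2/41) = +1, so 2 is a residue.
(3/41) = −1, so 3 is the smallest positive non-residue mod 41.

3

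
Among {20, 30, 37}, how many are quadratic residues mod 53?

(20/53) = -1 → non-residue.
(30/53) = -1 → non-residue.
(37/53) = +1 → QR.
Total quadratic residues among the 3: 1.

1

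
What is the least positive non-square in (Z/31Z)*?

(2/31) = +1, so 2 is a residue.
(3/31) = −1, so 3 is the smallest positive non-residue mod 31.

3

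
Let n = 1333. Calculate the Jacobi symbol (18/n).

Pull out 2: since 1333 ≡ 5 (mod 8), (2/1333) = -1.
Reciprocity: 9 ≡ 1 and 1333 ≡ 1 (mod 4), so (9/1333) = +(1333/9).
Reduce top mod 9: now compute (1/9).
Reached (1/9) = 1. Collecting the sign flips along the way, the symbol is -1.

-1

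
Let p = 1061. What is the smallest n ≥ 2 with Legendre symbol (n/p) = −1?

2

(2/1061) = −1, so 2 is the smallest positive non-residue mod 1061.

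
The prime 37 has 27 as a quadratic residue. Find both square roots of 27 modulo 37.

37 ≡ 1 (mod 4), so we find a root by search.
Trying successive values, 8² = 64 ≡ 27 (mod 37). The other root is 37 − 8 = 29.

8, 29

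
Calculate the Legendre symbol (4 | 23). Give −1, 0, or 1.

1

Euler's criterion: (4/23) ≡ 4^11 (mod 23).
4^2 ≡ 16 (mod 23)
4^4 ≡ 3 (mod 23)
4^8 ≡ 9 (mod 23)
4^11 = 4^(8+2+1) ≡ 1 (mod 23).
Result is 1, so (4/23) = 1.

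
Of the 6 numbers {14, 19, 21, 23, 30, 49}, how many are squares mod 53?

1

(14/53) = -1 → non-residue.
(19/53) = -1 → non-residue.
(21/53) = -1 → non-residue.
(23/53) = -1 → non-residue.
(30/53) = -1 → non-residue.
(49/53) = +1 → QR.
Total quadratic residues among the 6: 1.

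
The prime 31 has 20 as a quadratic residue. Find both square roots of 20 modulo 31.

12, 19

Since 31 ≡ 3 (mod 4), a square root of 20 is 20^((31+1)/4) = 20^8 mod 31.
Repeated squaring: 20^2≡28, 20^4≡9, 20^8≡19 (mod 31).
20^8 = 20^(8) ≡ 19 (mod 31).
Check: 19² = 361 ≡ 20 (mod 31). The two roots are 12 and 19.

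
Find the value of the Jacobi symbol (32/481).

Pull out 2^5: since 481 ≡ 1 (mod 8), (2/481) = +1, so (2/481)^5 = +1.
Reached (1/481) = 1. Collecting the sign flips along the way, the symbol is +1.

1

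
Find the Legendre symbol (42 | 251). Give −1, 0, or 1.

Pull out 2: since 251 ≡ 3 (mod 8), (2/251) = -1.
Reciprocity: 21 ≡ 1 and 251 ≡ 3 (mod 4), so (21/251) = +(251/21).
Reduce top mod 21: now compute (20/21).
Pull out 2^2: since 21 ≡ 5 (mod 8), (2/21) = -1, so (2/21)^2 = +1.
Reciprocity: 5 ≡ 1 and 21 ≡ 1 (mod 4), so (5/21) = +(21/5).
Reduce top mod 5: now compute (1/5).
Reached (1/5) = 1. Collecting the sign flips along the way, the symbol is -1.

-1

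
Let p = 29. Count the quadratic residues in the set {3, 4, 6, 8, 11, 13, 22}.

(3/29) = -1 → non-residue.
(4/29) = +1 → QR.
(6/29) = +1 → QR.
(8/29) = -1 → non-residue.
(11/29) = -1 → non-residue.
(13/29) = +1 → QR.
(22/29) = +1 → QR.
Total quadratic residues among the 7: 4.

4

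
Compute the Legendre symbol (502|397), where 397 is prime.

First reduce: 502 ≡ 105 (mod 397).
Reciprocity: 105 ≡ 1 and 397 ≡ 1 (mod 4), so (105/397) = +(397/105).
Reduce top mod 105: now compute (82/105).
Pull out 2: since 105 ≡ 1 (mod 8), (2/105) = +1.
Reciprocity: 41 ≡ 1 and 105 ≡ 1 (mod 4), so (41/105) = +(105/41).
Reduce top mod 41: now compute (23/41).
Reciprocity: 23 ≡ 3 and 41 ≡ 1 (mod 4), so (23/41) = +(41/23).
Reduce top mod 23: now compute (18/23).
Pull out 2: since 23 ≡ 7 (mod 8), (2/23) = +1.
Reciprocity: 9 ≡ 1 and 23 ≡ 3 (mod 4), so (9/23) = +(23/9).
Reduce top mod 9: now compute (5/9).
Reciprocity: 5 ≡ 1 and 9 ≡ 1 (mod 4), so (5/9) = +(9/5).
Reduce top mod 5: now compute (4/5).
Pull out 2^2: since 5 ≡ 5 (mod 8), (2/5) = -1, so (2/5)^2 = +1.
Reached (1/5) = 1. Collecting the sign flips along the way, the symbol is +1.

1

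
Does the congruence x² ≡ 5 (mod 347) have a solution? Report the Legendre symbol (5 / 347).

Euler's criterion: (5/347) ≡ 5^173 (mod 347).
5^2 ≡ 25 (mod 347)
5^4 ≡ 278 (mod 347)
5^8 ≡ 250 (mod 347)
5^16 ≡ 40 (mod 347)
5^32 ≡ 212 (mod 347)
5^64 ≡ 181 (mod 347)
5^128 ≡ 143 (mod 347)
5^173 = 5^(128+32+8+4+1) ≡ 346 (mod 347).
Result is 346 ≡ −1, so (5/347) = −1.

-1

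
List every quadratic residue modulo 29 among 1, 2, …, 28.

Square k = 1,…,14 (k and 29−k give the same square):
1²=1, 2²=4, 3²=9, 4²=16, 5²=25, 6²≡7, 7²≡20, 8²≡6, 9²≡23, 10²≡13, 11²≡5, 12²≡28, 13²≡24, 14²≡22 (mod 29).
So the quadratic residues mod 29 are {1, 4, 5, 6, 7, 9, 13, 16, 20, 22, 23, 24, 25, 28}.

1 4 5 6 7 9 13 16 20 22 23 24 25 28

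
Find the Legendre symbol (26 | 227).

1

Pull out 2: since 227 ≡ 3 (mod 8), (2/227) = -1.
Reciprocity: 13 ≡ 1 and 227 ≡ 3 (mod 4), so (13/227) = +(227/13).
Reduce top mod 13: now compute (6/13).
Pull out 2: since 13 ≡ 5 (mod 8), (2/13) = -1.
Reciprocity: 3 ≡ 3 and 13 ≡ 1 (mod 4), so (3/13) = +(13/3).
Reduce top mod 3: now compute (1/3).
Reached (1/3) = 1. Collecting the sign flips along the way, the symbol is +1.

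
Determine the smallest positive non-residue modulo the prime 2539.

(2/2539) = −1, so 2 is the smallest positive non-residue mod 2539.

2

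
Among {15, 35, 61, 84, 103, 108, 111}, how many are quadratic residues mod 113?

(15/113) = +1 → QR.
(35/113) = -1 → non-residue.
(61/113) = +1 → QR.
(84/113) = -1 → non-residue.
(103/113) = -1 → non-residue.
(108/113) = -1 → non-residue.
(111/113) = +1 → QR.
Total quadratic residues among the 7: 3.

3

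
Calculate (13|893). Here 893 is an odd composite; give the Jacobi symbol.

Reciprocity: 13 ≡ 1 and 893 ≡ 1 (mod 4), so (13/893) = +(893/13).
Reduce top mod 13: now compute (9/13).
Reciprocity: 9 ≡ 1 and 13 ≡ 1 (mod 4), so (9/13) = +(13/9).
Reduce top mod 9: now compute (4/9).
Pull out 2^2: since 9 ≡ 1 (mod 8), (2/9) = +1, so (2/9)^2 = +1.
Reached (1/9) = 1. Collecting the sign flips along the way, the symbol is +1.

1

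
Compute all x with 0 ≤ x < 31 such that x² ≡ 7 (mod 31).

10, 21

Since 31 ≡ 3 (mod 4), a square root of 7 is 7^((31+1)/4) = 7^8 mod 31.
Repeated squaring: 7^2≡18, 7^4≡14, 7^8≡10 (mod 31).
7^8 = 7^(8) ≡ 10 (mod 31).
Check: 10² = 100 ≡ 7 (mod 31). The two roots are 10 and 21.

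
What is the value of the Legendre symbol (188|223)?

Pull out 2^2: since 223 ≡ 7 (mod 8), (2/223) = +1, so (2/223)^2 = +1.
Reciprocity: 47 ≡ 3 and 223 ≡ 3 (mod 4), so (47/223) = −(223/47).
Reduce top mod 47: now compute (35/47).
Reciprocity: 35 ≡ 3 and 47 ≡ 3 (mod 4), so (35/47) = −(47/35).
Reduce top mod 35: now compute (12/35).
Pull out 2^2: since 35 ≡ 3 (mod 8), (2/35) = -1, so (2/35)^2 = +1.
Reciprocity: 3 ≡ 3 and 35 ≡ 3 (mod 4), so (3/35) = −(35/3).
Reduce top mod 3: now compute (2/3).
Pull out 2: since 3 ≡ 3 (mod 8), (2/3) = -1.
Reached (1/3) = 1. Collecting the sign flips along the way, the symbol is +1.

1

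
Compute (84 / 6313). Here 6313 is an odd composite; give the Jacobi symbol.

-1

Pull out 2^2: since 6313 ≡ 1 (mod 8), (2/6313) = +1, so (2/6313)^2 = +1.
Reciprocity: 21 ≡ 1 and 6313 ≡ 1 (mod 4), so (21/6313) = +(6313/21).
Reduce top mod 21: now compute (13/21).
Reciprocity: 13 ≡ 1 and 21 ≡ 1 (mod 4), so (13/21) = +(21/13).
Reduce top mod 13: now compute (8/13).
Pull out 2^3: since 13 ≡ 5 (mod 8), (2/13) = -1, so (2/13)^3 = -1.
Reached (1/13) = 1. Collecting the sign flips along the way, the symbol is -1.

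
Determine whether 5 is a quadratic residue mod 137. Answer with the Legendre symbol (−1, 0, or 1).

Euler's criterion: (5/137) ≡ 5^68 (mod 137).
5^2 ≡ 25 (mod 137)
5^4 ≡ 77 (mod 137)
5^8 ≡ 38 (mod 137)
5^16 ≡ 74 (mod 137)
5^32 ≡ 133 (mod 137)
5^64 ≡ 16 (mod 137)
5^68 = 5^(64+4) ≡ 136 (mod 137).
Result is 136 ≡ −1, so (5/137) = −1.

-1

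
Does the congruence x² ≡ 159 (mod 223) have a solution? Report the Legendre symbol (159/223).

-1

Reciprocity: 159 ≡ 3 and 223 ≡ 3 (mod 4), so (159/223) = −(223/159).
Reduce top mod 159: now compute (64/159).
Pull out 2^6: since 159 ≡ 7 (mod 8), (2/159) = +1, so (2/159)^6 = +1.
Reached (1/159) = 1. Collecting the sign flips along the way, the symbol is -1.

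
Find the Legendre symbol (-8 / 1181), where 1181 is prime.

First reduce: -8 ≡ 1173 (mod 1181).
Reciprocity: 1173 ≡ 1 and 1181 ≡ 1 (mod 4), so (1173/1181) = +(1181/1173).
Reduce top mod 1173: now compute (8/1173).
Pull out 2^3: since 1173 ≡ 5 (mod 8), (2/1173) = -1, so (2/1173)^3 = -1.
Reached (1/1173) = 1. Collecting the sign flips along the way, the symbol is -1.

-1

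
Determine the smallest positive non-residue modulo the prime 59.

2

(2/59) = −1, so 2 is the smallest positive non-residue mod 59.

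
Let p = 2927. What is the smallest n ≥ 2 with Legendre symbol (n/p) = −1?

(2/2927) = +1, so 2 is a residue.
(3/2927) = +1, so 3 is a residue.
(4/2927) = +1, so 4 is a residue.
(5/2927) = −1, so 5 is the smallest positive non-residue mod 2927.

5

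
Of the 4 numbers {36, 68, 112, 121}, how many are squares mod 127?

(36/127) = +1 → QR.
(68/127) = +1 → QR.
(112/127) = -1 → non-residue.
(121/127) = +1 → QR.
Total quadratic residues among the 4: 3.

3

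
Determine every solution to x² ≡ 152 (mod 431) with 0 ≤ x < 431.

Since 431 ≡ 3 (mod 4), a square root of 152 is 152^((431+1)/4) = 152^108 mod 431.
Repeated squaring: 152^2≡261, 152^4≡23, 152^8≡98, 152^16≡122, 152^32≡230, 152^64≡318 (mod 431).
152^108 = 152^(64+32+8+4) ≡ 60 (mod 431).
Check: 60² = 3600 ≡ 152 (mod 431). The two roots are 60 and 371.

60, 371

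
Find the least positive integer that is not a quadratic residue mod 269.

2

(2/269) = −1, so 2 is the smallest positive non-residue mod 269.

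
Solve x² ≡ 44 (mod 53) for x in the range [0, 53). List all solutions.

16, 37

53 ≡ 1 (mod 4), so we find a root by search.
Trying successive values, 16² = 256 ≡ 44 (mod 53). The other root is 53 − 16 = 37.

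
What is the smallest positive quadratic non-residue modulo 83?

(2/83) = −1, so 2 is the smallest positive non-residue mod 83.

2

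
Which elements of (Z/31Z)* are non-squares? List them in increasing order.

3,6,11,12,13,15,17,21,22,23,24,26,27,29,30

Square k = 1,…,15 (k and 31−k give the same square):
1²=1, 2²=4, 3²=9, 4²=16, 5²=25, 6²≡5, 7²≡18, 8²≡2, 9²≡19, 10²≡7, 11²≡28, 12²≡20, 13²≡14, 14²≡10, 15²≡8 (mod 31).
The residues are {1, 2, 4, 5, 7, 8, 9, 10, 14, 16, 18, 19, 20, 25, 28}; the non-residues are the remaining 15 nonzero classes.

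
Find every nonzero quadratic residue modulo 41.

1, 2, 4, 5, 8, 9, 10, 16, 18, 20, 21, 23, 25, 31, 32, 33, 36, 37, 39, 40

Square k = 1,…,20 (k and 41−k give the same square):
1²=1, 2²=4, 3²=9, 4²=16, 5²=25, 6²=36, 7²≡8, 8²≡23, 9²≡40, 10²≡18, 11²≡39, 12²≡21, 13²≡5, 14²≡32, 15²≡20, 16²≡10, 17²≡2, 18²≡37, 19²≡33, 20²≡31 (mod 41).
So the quadratic residues mod 41 are {1, 2, 4, 5, 8, 9, 10, 16, 18, 20, 21, 23, 25, 31, 32, 33, 36, 37, 39, 40}.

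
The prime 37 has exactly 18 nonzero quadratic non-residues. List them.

2, 5, 6, 8, 13, 14, 15, 17, 18, 19, 20, 22, 23, 24, 29, 31, 32, 35

Square k = 1,…,18 (k and 37−k give the same square):
1²=1, 2²=4, 3²=9, 4²=16, 5²=25, 6²=36, 7²≡12, 8²≡27, 9²≡7, 10²≡26, 11²≡10, 12²≡33, 13²≡21, 14²≡11, 15²≡3, 16²≡34, 17²≡30, 18²≡28 (mod 37).
The residues are {1, 3, 4, 7, 9, 10, 11, 12, 16, 21, 25, 26, 27, 28, 30, 33, 34, 36}; the non-residues are the remaining 18 nonzero classes.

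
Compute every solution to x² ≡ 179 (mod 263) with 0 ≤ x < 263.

53, 210

Since 263 ≡ 3 (mod 4), a square root of 179 is 179^((263+1)/4) = 179^66 mod 263.
Repeated squaring: 179^2≡218, 179^4≡184, 179^8≡192, 179^16≡44, 179^32≡95, 179^64≡83 (mod 263).
179^66 = 179^(64+2) ≡ 210 (mod 263).
Check: 210² = 44100 ≡ 179 (mod 263). The two roots are 53 and 210.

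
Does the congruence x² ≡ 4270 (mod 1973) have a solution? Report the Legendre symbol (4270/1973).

1

First reduce: 4270 ≡ 324 (mod 1973).
Pull out 2^2: since 1973 ≡ 5 (mod 8), (2/1973) = -1, so (2/1973)^2 = +1.
Reciprocity: 81 ≡ 1 and 1973 ≡ 1 (mod 4), so (81/1973) = +(1973/81).
Reduce top mod 81: now compute (29/81).
Reciprocity: 29 ≡ 1 and 81 ≡ 1 (mod 4), so (29/81) = +(81/29).
Reduce top mod 29: now compute (23/29).
Reciprocity: 23 ≡ 3 and 29 ≡ 1 (mod 4), so (23/29) = +(29/23).
Reduce top mod 23: now compute (6/23).
Pull out 2: since 23 ≡ 7 (mod 8), (2/23) = +1.
Reciprocity: 3 ≡ 3 and 23 ≡ 3 (mod 4), so (3/23) = −(23/3).
Reduce top mod 3: now compute (2/3).
Pull out 2: since 3 ≡ 3 (mod 8), (2/3) = -1.
Reached (1/3) = 1. Collecting the sign flips along the way, the symbol is +1.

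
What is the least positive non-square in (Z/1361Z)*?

3

(2/1361) = +1, so 2 is a residue.
(3/1361) = −1, so 3 is the smallest positive non-residue mod 1361.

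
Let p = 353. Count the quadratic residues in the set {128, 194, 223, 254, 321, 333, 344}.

6

(128/353) = +1 → QR.
(194/353) = +1 → QR.
(223/353) = +1 → QR.
(254/353) = +1 → QR.
(321/353) = +1 → QR.
(333/353) = -1 → non-residue.
(344/353) = +1 → QR.
Total quadratic residues among the 7: 6.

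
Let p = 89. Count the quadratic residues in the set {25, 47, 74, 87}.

(25/89) = +1 → QR.
(47/89) = +1 → QR.
(74/89) = -1 → non-residue.
(87/89) = +1 → QR.
Total quadratic residues among the 4: 3.

3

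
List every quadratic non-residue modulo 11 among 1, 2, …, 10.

2, 6, 7, 8, 10

Square k = 1,…,5 (k and 11−k give the same square):
1²=1, 2²=4, 3²=9, 4²≡5, 5²≡3 (mod 11).
The residues are {1, 3, 4, 5, 9}; the non-residues are the remaining 5 nonzero classes.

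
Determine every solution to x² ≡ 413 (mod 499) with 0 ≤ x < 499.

Since 499 ≡ 3 (mod 4), a square root of 413 is 413^((499+1)/4) = 413^125 mod 499.
Repeated squaring: 413^2≡410, 413^4≡436, 413^8≡476, 413^16≡30, 413^32≡401, 413^64≡123 (mod 499).
413^125 = 413^(64+32+16+8+4+1) ≡ 122 (mod 499).
Check: 122² = 14884 ≡ 413 (mod 499). The two roots are 122 and 377.

122, 377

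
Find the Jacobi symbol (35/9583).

0

Reciprocity: 35 ≡ 3 and 9583 ≡ 3 (mod 4), so (35/9583) = −(9583/35).
Reduce top mod 35: now compute (28/35).
Pull out 2^2: since 35 ≡ 3 (mod 8), (2/35) = -1, so (2/35)^2 = +1.
Reciprocity: 7 ≡ 3 and 35 ≡ 3 (mod 4), so (7/35) = −(35/7).
Reduce top mod 7: now compute (0/7).
Top reduces to 0: gcd > 1, so the symbol is 0.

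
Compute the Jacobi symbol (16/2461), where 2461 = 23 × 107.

1

Pull out 2^4: since 2461 ≡ 5 (mod 8), (2/2461) = -1, so (2/2461)^4 = +1.
Reached (1/2461) = 1. Collecting the sign flips along the way, the symbol is +1.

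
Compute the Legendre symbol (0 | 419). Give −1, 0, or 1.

0

Top reduces to 0: gcd > 1, so the symbol is 0.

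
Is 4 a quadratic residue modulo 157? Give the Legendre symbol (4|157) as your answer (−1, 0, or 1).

1

Pull out 2^2: since 157 ≡ 5 (mod 8), (2/157) = -1, so (2/157)^2 = +1.
Reached (1/157) = 1. Collecting the sign flips along the way, the symbol is +1.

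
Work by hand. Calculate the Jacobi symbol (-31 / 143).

First reduce: -31 ≡ 112 (mod 143).
Pull out 2^4: since 143 ≡ 7 (mod 8), (2/143) = +1, so (2/143)^4 = +1.
Reciprocity: 7 ≡ 3 and 143 ≡ 3 (mod 4), so (7/143) = −(143/7).
Reduce top mod 7: now compute (3/7).
Reciprocity: 3 ≡ 3 and 7 ≡ 3 (mod 4), so (3/7) = −(7/3).
Reduce top mod 3: now compute (1/3).
Reached (1/3) = 1. Collecting the sign flips along the way, the symbol is +1.

1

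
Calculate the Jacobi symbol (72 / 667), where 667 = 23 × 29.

-1

Pull out 2^3: since 667 ≡ 3 (mod 8), (2/667) = -1, so (2/667)^3 = -1.
Reciprocity: 9 ≡ 1 and 667 ≡ 3 (mod 4), so (9/667) = +(667/9).
Reduce top mod 9: now compute (1/9).
Reached (1/9) = 1. Collecting the sign flips along the way, the symbol is -1.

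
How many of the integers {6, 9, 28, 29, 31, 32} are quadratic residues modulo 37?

2

(6/37) = -1 → non-residue.
(9/37) = +1 → QR.
(28/37) = +1 → QR.
(29/37) = -1 → non-residue.
(31/37) = -1 → non-residue.
(32/37) = -1 → non-residue.
Total quadratic residues among the 6: 2.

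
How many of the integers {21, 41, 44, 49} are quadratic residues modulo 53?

2

(21/53) = -1 → non-residue.
(41/53) = -1 → non-residue.
(44/53) = +1 → QR.
(49/53) = +1 → QR.
Total quadratic residues among the 4: 2.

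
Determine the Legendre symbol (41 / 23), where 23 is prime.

1

Euler's criterion: (41/23) ≡ 18^11 (mod 23).
18^2 ≡ 2 (mod 23)
18^4 ≡ 4 (mod 23)
18^8 ≡ 16 (mod 23)
18^11 = 18^(8+2+1) ≡ 1 (mod 23).
Result is 1, so (41/23) = 1.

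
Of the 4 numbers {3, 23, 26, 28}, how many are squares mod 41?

1

(3/41) = -1 → non-residue.
(23/41) = +1 → QR.
(26/41) = -1 → non-residue.
(28/41) = -1 → non-residue.
Total quadratic residues among the 4: 1.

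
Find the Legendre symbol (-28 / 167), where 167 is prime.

-1

Euler's criterion: (-28/167) ≡ 139^83 (mod 167).
139^2 ≡ 116 (mod 167)
139^4 ≡ 96 (mod 167)
139^8 ≡ 31 (mod 167)
139^16 ≡ 126 (mod 167)
139^32 ≡ 11 (mod 167)
139^64 ≡ 121 (mod 167)
139^83 = 139^(64+16+2+1) ≡ 166 (mod 167).
Result is 166 ≡ −1, so (-28/167) = −1.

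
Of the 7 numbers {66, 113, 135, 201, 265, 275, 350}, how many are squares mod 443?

(66/443) = +1 → QR.
(113/443) = +1 → QR.
(135/443) = -1 → non-residue.
(201/443) = +1 → QR.
(265/443) = +1 → QR.
(275/443) = -1 → non-residue.
(350/443) = +1 → QR.
Total quadratic residues among the 7: 5.

5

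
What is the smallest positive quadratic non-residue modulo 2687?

5

(2/2687) = +1, so 2 is a residue.
(3/2687) = +1, so 3 is a residue.
(4/2687) = +1, so 4 is a residue.
(5/2687) = −1, so 5 is the smallest positive non-residue mod 2687.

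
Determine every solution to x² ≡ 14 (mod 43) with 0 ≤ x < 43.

Since 43 ≡ 3 (mod 4), a square root of 14 is 14^((43+1)/4) = 14^11 mod 43.
Repeated squaring: 14^2≡24, 14^4≡17, 14^8≡31 (mod 43).
14^11 = 14^(8+2+1) ≡ 10 (mod 43).
Check: 10² = 100 ≡ 14 (mod 43). The two roots are 10 and 33.

10, 33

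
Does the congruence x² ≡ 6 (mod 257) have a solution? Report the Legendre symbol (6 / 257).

Euler's criterion: (6/257) ≡ 6^128 (mod 257).
6^2 ≡ 36 (mod 257)
6^4 ≡ 11 (mod 257)
6^8 ≡ 121 (mod 257)
6^16 ≡ 249 (mod 257)
6^32 ≡ 64 (mod 257)
6^64 ≡ 241 (mod 257)
6^128 ≡ 256 (mod 257)
6^128 = 6^(128) ≡ 256 (mod 257).
Result is 256 ≡ −1, so (6/257) = −1.

-1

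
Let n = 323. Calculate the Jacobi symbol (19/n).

0

Reciprocity: 19 ≡ 3 and 323 ≡ 3 (mod 4), so (19/323) = −(323/19).
Reduce top mod 19: now compute (0/19).
Top reduces to 0: gcd > 1, so the symbol is 0.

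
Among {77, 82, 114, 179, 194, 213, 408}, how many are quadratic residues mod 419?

(77/419) = -1 → non-residue.
(82/419) = -1 → non-residue.
(114/419) = +1 → QR.
(179/419) = -1 → non-residue.
(194/419) = -1 → non-residue.
(213/419) = -1 → non-residue.
(408/419) = +1 → QR.
Total quadratic residues among the 7: 2.

2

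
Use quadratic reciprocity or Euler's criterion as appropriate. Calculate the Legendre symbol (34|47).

Pull out 2: since 47 ≡ 7 (mod 8), (2/47) = +1.
Reciprocity: 17 ≡ 1 and 47 ≡ 3 (mod 4), so (17/47) = +(47/17).
Reduce top mod 17: now compute (13/17).
Reciprocity: 13 ≡ 1 and 17 ≡ 1 (mod 4), so (13/17) = +(17/13).
Reduce top mod 13: now compute (4/13).
Pull out 2^2: since 13 ≡ 5 (mod 8), (2/13) = -1, so (2/13)^2 = +1.
Reached (1/13) = 1. Collecting the sign flips along the way, the symbol is +1.

1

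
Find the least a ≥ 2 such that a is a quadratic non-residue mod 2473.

5

(2/2473) = +1, so 2 is a residue.
(3/2473) = +1, so 3 is a residue.
(4/2473) = +1, so 4 is a residue.
(5/2473) = −1, so 5 is the smallest positive non-residue mod 2473.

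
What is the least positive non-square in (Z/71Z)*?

(2/71) = +1, so 2 is a residue.
(3/71) = +1, so 3 is a residue.
(4/71) = +1, so 4 is a residue.
(5/71) = +1, so 5 is a residue.
(6/71) = +1, so 6 is a residue.
(7/71) = −1, so 7 is the smallest positive non-residue mod 71.

7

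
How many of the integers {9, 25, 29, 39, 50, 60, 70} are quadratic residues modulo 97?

(9/97) = +1 → QR.
(25/97) = +1 → QR.
(29/97) = -1 → non-residue.
(39/97) = -1 → non-residue.
(50/97) = +1 → QR.
(60/97) = -1 → non-residue.
(70/97) = +1 → QR.
Total quadratic residues among the 7: 4.

4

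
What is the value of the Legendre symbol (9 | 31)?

1

Euler's criterion: (9/31) ≡ 9^15 (mod 31).
9^2 ≡ 19 (mod 31)
9^4 ≡ 20 (mod 31)
9^8 ≡ 28 (mod 31)
9^15 = 9^(8+4+2+1) ≡ 1 (mod 31).
Result is 1, so (9/31) = 1.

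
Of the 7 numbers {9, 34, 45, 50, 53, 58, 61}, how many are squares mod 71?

(9/71) = +1 → QR.
(34/71) = -1 → non-residue.
(45/71) = +1 → QR.
(50/71) = +1 → QR.
(53/71) = -1 → non-residue.
(58/71) = +1 → QR.
(61/71) = -1 → non-residue.
Total quadratic residues among the 7: 4.

4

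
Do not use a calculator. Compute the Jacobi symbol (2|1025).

1

Pull out 2: since 1025 ≡ 1 (mod 8), (2/1025) = +1.
Reached (1/1025) = 1. Collecting the sign flips along the way, the symbol is +1.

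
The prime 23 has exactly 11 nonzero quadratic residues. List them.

Square k = 1,…,11 (k and 23−k give the same square):
1²=1, 2²=4, 3²=9, 4²=16, 5²≡2, 6²≡13, 7²≡3, 8²≡18, 9²≡12, 10²≡8, 11²≡6 (mod 23).
So the quadratic residues mod 23 are {1, 2, 3, 4, 6, 8, 9, 12, 13, 16, 18}.

1 2 3 4 6 8 9 12 13 16 18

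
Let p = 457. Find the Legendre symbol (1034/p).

First reduce: 1034 ≡ 120 (mod 457).
Pull out 2^3: since 457 ≡ 1 (mod 8), (2/457) = +1, so (2/457)^3 = +1.
Reciprocity: 15 ≡ 3 and 457 ≡ 1 (mod 4), so (15/457) = +(457/15).
Reduce top mod 15: now compute (7/15).
Reciprocity: 7 ≡ 3 and 15 ≡ 3 (mod 4), so (7/15) = −(15/7).
Reduce top mod 7: now compute (1/7).
Reached (1/7) = 1. Collecting the sign flips along the way, the symbol is -1.

-1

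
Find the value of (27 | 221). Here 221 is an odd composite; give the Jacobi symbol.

-1

Reciprocity: 27 ≡ 3 and 221 ≡ 1 (mod 4), so (27/221) = +(221/27).
Reduce top mod 27: now compute (5/27).
Reciprocity: 5 ≡ 1 and 27 ≡ 3 (mod 4), so (5/27) = +(27/5).
Reduce top mod 5: now compute (2/5).
Pull out 2: since 5 ≡ 5 (mod 8), (2/5) = -1.
Reached (1/5) = 1. Collecting the sign flips along the way, the symbol is -1.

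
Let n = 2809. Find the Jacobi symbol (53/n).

0

Reciprocity: 53 ≡ 1 and 2809 ≡ 1 (mod 4), so (53/2809) = +(2809/53).
Reduce top mod 53: now compute (0/53).
Top reduces to 0: gcd > 1, so the symbol is 0.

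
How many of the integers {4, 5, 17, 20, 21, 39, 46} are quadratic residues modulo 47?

(4/47) = +1 → QR.
(5/47) = -1 → non-residue.
(17/47) = +1 → QR.
(20/47) = -1 → non-residue.
(21/47) = +1 → QR.
(39/47) = -1 → non-residue.
(46/47) = -1 → non-residue.
Total quadratic residues among the 7: 3.

3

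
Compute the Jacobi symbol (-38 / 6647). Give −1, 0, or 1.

1

First reduce: -38 ≡ 6609 (mod 6647).
Reciprocity: 6609 ≡ 1 and 6647 ≡ 3 (mod 4), so (6609/6647) = +(6647/6609).
Reduce top mod 6609: now compute (38/6609).
Pull out 2: since 6609 ≡ 1 (mod 8), (2/6609) = +1.
Reciprocity: 19 ≡ 3 and 6609 ≡ 1 (mod 4), so (19/6609) = +(6609/19).
Reduce top mod 19: now compute (16/19).
Pull out 2^4: since 19 ≡ 3 (mod 8), (2/19) = -1, so (2/19)^4 = +1.
Reached (1/19) = 1. Collecting the sign flips along the way, the symbol is +1.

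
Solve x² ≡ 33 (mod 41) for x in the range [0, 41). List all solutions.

19, 22

41 ≡ 1 (mod 4), so we find a root by search.
Trying successive values, 19² = 361 ≡ 33 (mod 41). The other root is 41 − 19 = 22.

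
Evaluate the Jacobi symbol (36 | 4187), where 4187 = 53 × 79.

Pull out 2^2: since 4187 ≡ 3 (mod 8), (2/4187) = -1, so (2/4187)^2 = +1.
Reciprocity: 9 ≡ 1 and 4187 ≡ 3 (mod 4), so (9/4187) = +(4187/9).
Reduce top mod 9: now compute (2/9).
Pull out 2: since 9 ≡ 1 (mod 8), (2/9) = +1.
Reached (1/9) = 1. Collecting the sign flips along the way, the symbol is +1.

1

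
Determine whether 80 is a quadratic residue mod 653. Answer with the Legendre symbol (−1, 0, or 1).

-1

Euler's criterion: (80/653) ≡ 80^326 (mod 653).
80^2 ≡ 523 (mod 653)
80^4 ≡ 575 (mod 653)
80^8 ≡ 207 (mod 653)
80^16 ≡ 404 (mod 653)
80^32 ≡ 619 (mod 653)
80^64 ≡ 503 (mod 653)
80^128 ≡ 298 (mod 653)
80^256 ≡ 649 (mod 653)
80^326 = 80^(256+64+4+2) ≡ 652 (mod 653).
Result is 652 ≡ −1, so (80/653) = −1.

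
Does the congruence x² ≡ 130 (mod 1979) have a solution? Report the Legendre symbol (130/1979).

-1

Pull out 2: since 1979 ≡ 3 (mod 8), (2/1979) = -1.
Reciprocity: 65 ≡ 1 and 1979 ≡ 3 (mod 4), so (65/1979) = +(1979/65).
Reduce top mod 65: now compute (29/65).
Reciprocity: 29 ≡ 1 and 65 ≡ 1 (mod 4), so (29/65) = +(65/29).
Reduce top mod 29: now compute (7/29).
Reciprocity: 7 ≡ 3 and 29 ≡ 1 (mod 4), so (7/29) = +(29/7).
Reduce top mod 7: now compute (1/7).
Reached (1/7) = 1. Collecting the sign flips along the way, the symbol is -1.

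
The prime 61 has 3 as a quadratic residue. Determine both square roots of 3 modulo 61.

8, 53

61 ≡ 1 (mod 4), so we find a root by search.
Trying successive values, 8² = 64 ≡ 3 (mod 61). The other root is 61 − 8 = 53.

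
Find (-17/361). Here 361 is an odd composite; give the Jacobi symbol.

First reduce: -17 ≡ 344 (mod 361).
Pull out 2^3: since 361 ≡ 1 (mod 8), (2/361) = +1, so (2/361)^3 = +1.
Reciprocity: 43 ≡ 3 and 361 ≡ 1 (mod 4), so (43/361) = +(361/43).
Reduce top mod 43: now compute (17/43).
Reciprocity: 17 ≡ 1 and 43 ≡ 3 (mod 4), so (17/43) = +(43/17).
Reduce top mod 17: now compute (9/17).
Reciprocity: 9 ≡ 1 and 17 ≡ 1 (mod 4), so (9/17) = +(17/9).
Reduce top mod 9: now compute (8/9).
Pull out 2^3: since 9 ≡ 1 (mod 8), (2/9) = +1, so (2/9)^3 = +1.
Reached (1/9) = 1. Collecting the sign flips along the way, the symbol is +1.

1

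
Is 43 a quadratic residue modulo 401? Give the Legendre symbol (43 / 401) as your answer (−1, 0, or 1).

1

Reciprocity: 43 ≡ 3 and 401 ≡ 1 (mod 4), so (43/401) = +(401/43).
Reduce top mod 43: now compute (14/43).
Pull out 2: since 43 ≡ 3 (mod 8), (2/43) = -1.
Reciprocity: 7 ≡ 3 and 43 ≡ 3 (mod 4), so (7/43) = −(43/7).
Reduce top mod 7: now compute (1/7).
Reached (1/7) = 1. Collecting the sign flips along the way, the symbol is +1.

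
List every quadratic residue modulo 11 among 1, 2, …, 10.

1,3,4,5,9

Square k = 1,…,5 (k and 11−k give the same square):
1²=1, 2²=4, 3²=9, 4²≡5, 5²≡3 (mod 11).
So the quadratic residues mod 11 are {1, 3, 4, 5, 9}.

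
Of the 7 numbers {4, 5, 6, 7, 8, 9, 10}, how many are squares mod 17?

(4/17) = +1 → QR.
(5/17) = -1 → non-residue.
(6/17) = -1 → non-residue.
(7/17) = -1 → non-residue.
(8/17) = +1 → QR.
(9/17) = +1 → QR.
(10/17) = -1 → non-residue.
Total quadratic residues among the 7: 3.

3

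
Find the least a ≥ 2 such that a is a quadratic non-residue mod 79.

(2/79) = +1, so 2 is a residue.
(3/79) = −1, so 3 is the smallest positive non-residue mod 79.

3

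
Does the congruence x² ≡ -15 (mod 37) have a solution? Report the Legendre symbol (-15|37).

-1

Euler's criterion: (-15/37) ≡ 22^18 (mod 37).
22^2 ≡ 3 (mod 37)
22^4 ≡ 9 (mod 37)
22^8 ≡ 7 (mod 37)
22^16 ≡ 12 (mod 37)
22^18 = 22^(16+2) ≡ 36 (mod 37).
Result is 36 ≡ −1, so (-15/37) = −1.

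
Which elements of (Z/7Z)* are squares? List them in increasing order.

1, 2, 4

Square k = 1,…,3 (k and 7−k give the same square):
1²=1, 2²=4, 3²≡2 (mod 7).
So the quadratic residues mod 7 are {1, 2, 4}.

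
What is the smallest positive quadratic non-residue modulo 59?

2

(2/59) = −1, so 2 is the smallest positive non-residue mod 59.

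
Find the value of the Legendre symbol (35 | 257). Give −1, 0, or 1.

1

Euler's criterion: (35/257) ≡ 35^128 (mod 257).
35^2 ≡ 197 (mod 257)
35^4 ≡ 2 (mod 257)
35^8 ≡ 4 (mod 257)
35^16 ≡ 16 (mod 257)
35^32 ≡ 256 (mod 257)
35^64 ≡ 1 (mod 257)
35^128 ≡ 1 (mod 257)
35^128 = 35^(128) ≡ 1 (mod 257).
Result is 1, so (35/257) = 1.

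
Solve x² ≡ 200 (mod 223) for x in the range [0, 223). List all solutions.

73, 150

Since 223 ≡ 3 (mod 4), a square root of 200 is 200^((223+1)/4) = 200^56 mod 223.
Repeated squaring: 200^2≡83, 200^4≡199, 200^8≡130, 200^16≡175, 200^32≡74 (mod 223).
200^56 = 200^(32+16+8) ≡ 73 (mod 223).
Check: 73² = 5329 ≡ 200 (mod 223). The two roots are 73 and 150.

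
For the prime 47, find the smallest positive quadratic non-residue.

5

(2/47) = +1, so 2 is a residue.
(3/47) = +1, so 3 is a residue.
(4/47) = +1, so 4 is a residue.
(5/47) = −1, so 5 is the smallest positive non-residue mod 47.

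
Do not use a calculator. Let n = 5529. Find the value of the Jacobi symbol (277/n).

-1

Reciprocity: 277 ≡ 1 and 5529 ≡ 1 (mod 4), so (277/5529) = +(5529/277).
Reduce top mod 277: now compute (266/277).
Pull out 2: since 277 ≡ 5 (mod 8), (2/277) = -1.
Reciprocity: 133 ≡ 1 and 277 ≡ 1 (mod 4), so (133/277) = +(277/133).
Reduce top mod 133: now compute (11/133).
Reciprocity: 11 ≡ 3 and 133 ≡ 1 (mod 4), so (11/133) = +(133/11).
Reduce top mod 11: now compute (1/11).
Reached (1/11) = 1. Collecting the sign flips along the way, the symbol is -1.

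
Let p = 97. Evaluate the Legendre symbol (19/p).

Reciprocity: 19 ≡ 3 and 97 ≡ 1 (mod 4), so (19/97) = +(97/19).
Reduce top mod 19: now compute (2/19).
Pull out 2: since 19 ≡ 3 (mod 8), (2/19) = -1.
Reached (1/19) = 1. Collecting the sign flips along the way, the symbol is -1.

-1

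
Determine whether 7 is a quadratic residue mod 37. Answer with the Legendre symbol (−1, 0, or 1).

1

Reciprocity: 7 ≡ 3 and 37 ≡ 1 (mod 4), so (7/37) = +(37/7).
Reduce top mod 7: now compute (2/7).
Pull out 2: since 7 ≡ 7 (mod 8), (2/7) = +1.
Reached (1/7) = 1. Collecting the sign flips along the way, the symbol is +1.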